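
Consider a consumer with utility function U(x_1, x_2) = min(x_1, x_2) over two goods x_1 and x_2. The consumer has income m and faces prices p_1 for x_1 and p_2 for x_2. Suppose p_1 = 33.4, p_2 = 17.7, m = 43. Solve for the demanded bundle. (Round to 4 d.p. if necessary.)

x_1* = 0.8415, x_2* = 0.8415

Demand: x_1*(p_1,p_2,m) = m/(p_1 + p_2), x_2* = m/(p_1 + p_2).
Here 33.4 + 17.7 = 51.1, giving x_1* = 0.8415 and x_2* = 0.8415.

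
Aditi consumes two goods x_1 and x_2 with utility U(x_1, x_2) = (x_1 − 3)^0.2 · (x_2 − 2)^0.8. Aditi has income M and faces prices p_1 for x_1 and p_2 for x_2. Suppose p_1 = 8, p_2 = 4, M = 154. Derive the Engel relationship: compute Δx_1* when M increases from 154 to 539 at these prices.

Substituting into the budget: x_1* = 3 + 0.2·(M − 3·p_1 − 2·p_2)/p_1, and x_2* = 2 + 0.8·(…)/p_2.
Discretionary income = 154 − 3·8 − 2·4 = 122; x_1* = 3 + 0.2·122/8 = 6.05.
At M' = 539: x_1* = 15.675. Change: 15.675 − 6.05 = 9.625.

Δx_1* = 9.625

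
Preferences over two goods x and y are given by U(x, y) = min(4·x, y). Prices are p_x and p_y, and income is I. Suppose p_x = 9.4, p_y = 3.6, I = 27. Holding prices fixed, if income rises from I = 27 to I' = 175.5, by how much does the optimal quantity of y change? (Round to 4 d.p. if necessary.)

Δy* = 24.958

Leontief preferences: the optimum is at the kink where x/1 = y/4, i.e. y = 4·x.
Budget: p_x·x + p_y·4·x = I, so (p_x + 4·p_y)·x = I.
Demand: x*(p_x,p_y,I) = I/(p_x + 4·p_y), y* = 4·I/(p_x + 4·p_y).
Here 9.4 + 4·3.6 = 23.8, giving y* = 4.5378.
At I' = 175.5: y* = 29.4958. Change: 29.4958 − 4.5378 = 24.958.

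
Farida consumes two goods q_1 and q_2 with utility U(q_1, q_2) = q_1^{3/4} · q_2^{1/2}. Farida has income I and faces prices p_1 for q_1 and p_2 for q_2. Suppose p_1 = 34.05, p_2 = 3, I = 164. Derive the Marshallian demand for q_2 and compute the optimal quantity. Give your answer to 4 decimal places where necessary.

MU_q_1/MU_q_2 = (0.75·q_2)/(0.5·q_1); tangency sets this equal to p_1/p_2.
So 0.75·p_2·q_2 = 0.5·p_1·q_1; combined with the budget, a share 0.6 of income goes to q_1.
Demand: q_1*(p_1,p_2,I) = 0.6·I/p_1 and q_2* = 0.4·I/p_2.
At p_1=34.05, p_2=3, I=164: q_2* = 0.4·164/3 = 21.8667.

q_2* = 21.8667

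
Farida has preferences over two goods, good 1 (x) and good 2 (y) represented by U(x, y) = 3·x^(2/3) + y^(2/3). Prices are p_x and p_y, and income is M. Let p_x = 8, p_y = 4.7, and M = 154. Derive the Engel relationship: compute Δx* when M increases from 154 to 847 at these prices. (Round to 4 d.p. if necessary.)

Δx* = 78.2305

From the CES first-order condition, 3·(y/x)^(1/3) = p_x/p_y.
Solve for the ratio: y/x = [(1/3)·p_x/p_y]^(3).
With the ratio pinned down, the budget gives x* = M/(p_x + p_y·(y/x)) and y* = (y/x)·x*.
Numerically y/x = 0.182647, so x* = 154/(8 + 4.7·0.182647) = 17.3845.
At M' = 847: x* = 95.615. Change: 95.615 − 17.3845 = 78.2305.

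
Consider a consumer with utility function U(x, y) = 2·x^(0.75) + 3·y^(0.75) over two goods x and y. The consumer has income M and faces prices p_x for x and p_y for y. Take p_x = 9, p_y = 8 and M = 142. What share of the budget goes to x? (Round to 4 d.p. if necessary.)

share on x = 0.1218

From the CES first-order condition, (2/3)·(y/x)^(0.25) = p_x/p_y.
Solve for the ratio: y/x = [(3/2)·p_x/p_y]^(4).
Substitute y = (y/x)·x into the budget: x* = M/(p_x + p_y·(y/x)).
Numerically y/x = 8.109146, so x* = 142/(9 + 8·8.109146) = 1.9222 and y* = 8.109146·1.9222 = 15.5875.
Expenditure on x: 9·1.9222 = 17.2999; share = 0.1218.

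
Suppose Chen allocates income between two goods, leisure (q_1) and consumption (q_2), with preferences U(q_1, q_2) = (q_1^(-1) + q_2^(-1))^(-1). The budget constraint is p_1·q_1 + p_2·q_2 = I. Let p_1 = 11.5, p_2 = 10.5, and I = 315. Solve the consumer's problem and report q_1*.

q_1* = 14.0071

MU_q_1 ∝ q_1^(-2), MU_q_2 ∝ q_2^(-2), so MRS = (q_2/q_1)^(2) = p_1/p_2.
Solve for the ratio: q_2/q_1 = [p_1/p_2]^(0.5).
Substitute q_2 = (q_2/q_1)·q_1 into the budget: q_1* = I/(p_1 + p_2·(q_2/q_1)).
Numerically q_2/q_1 = 1.046536, so q_1* = 315/(11.5 + 10.5·1.046536) = 14.0071.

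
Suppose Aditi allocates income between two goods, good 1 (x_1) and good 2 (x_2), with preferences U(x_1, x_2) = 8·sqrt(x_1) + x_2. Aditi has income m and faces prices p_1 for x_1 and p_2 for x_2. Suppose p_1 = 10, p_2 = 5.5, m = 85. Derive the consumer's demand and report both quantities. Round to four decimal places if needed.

Utility is quasi-linear in x_2; the FOC for x_1 is 4/√x_1 = p_1/p_2.
Solve: √x_1 = 4·p_2/p_1, so x_1*(p_1,p_2) = (4·p_2/p_1)², and x_2* = (m − p_1·x_1*)/p_2.
Plugging in: x_1* = (4·5.5/10)² = 4.84, x_2* = 6.6545.

x_1* = 4.84, x_2* = 6.6545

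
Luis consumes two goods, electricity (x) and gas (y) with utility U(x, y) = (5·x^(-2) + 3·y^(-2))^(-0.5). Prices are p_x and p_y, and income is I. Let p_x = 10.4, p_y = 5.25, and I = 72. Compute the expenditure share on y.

Substitute y = (y/x)·x into the budget: x* = I/(p_x + p_y·(y/x)).
Numerically y/x = 1.059274, so x* = 72/(10.4 + 5.25·1.059274) = 4.5109 and y* = 1.059274·4.5109 = 4.7783.
Expenditure on y: 5.25·4.7783 = 25.0862; share = 0.3484.

share on y = 0.3484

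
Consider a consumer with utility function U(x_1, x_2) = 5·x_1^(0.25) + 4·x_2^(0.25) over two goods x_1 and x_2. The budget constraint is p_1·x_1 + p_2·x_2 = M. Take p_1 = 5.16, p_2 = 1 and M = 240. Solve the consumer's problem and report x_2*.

From the CES first-order condition, (5/4)·(x_2/x_1)^(0.75) = p_1/p_2.
Solve for the ratio: x_2/x_1 = [(4/5)·p_1/p_2]^(4/3).
With the ratio pinned down, the budget gives x_1* = M/(p_1 + p_2·(x_2/x_1)) and x_2* = (x_2/x_1)·x_1*.
Numerically x_2/x_1 = 6.621955, so x_1* = 240/(5.16 + 1·6.621955) = 20.3701 and x_2* = 6.621955·20.3701 = 134.8901.

x_2* = 134.8901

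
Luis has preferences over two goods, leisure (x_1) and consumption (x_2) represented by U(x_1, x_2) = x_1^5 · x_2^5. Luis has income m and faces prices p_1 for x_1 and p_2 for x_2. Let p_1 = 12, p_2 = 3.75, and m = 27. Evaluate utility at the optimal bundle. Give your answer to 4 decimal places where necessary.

MU_x_1/MU_x_2 = (5·x_2)/(5·x_1); tangency sets this equal to p_1/p_2.
So 5·p_2·x_2 = 5·p_1·x_1; combined with the budget, a share 0.5 of income goes to x_1.
Demand: x_1*(p_1,p_2,m) = 0.5·m/p_1 and x_2* = 0.5·m/p_2.
At p_1=12, p_2=3.75, m=27: x_1* = 0.5·27/12 = 1.125, x_2* = 3.6.
Utility at the optimum: U(1.125, 3.6) = 1089.6201.

V = 1089.6201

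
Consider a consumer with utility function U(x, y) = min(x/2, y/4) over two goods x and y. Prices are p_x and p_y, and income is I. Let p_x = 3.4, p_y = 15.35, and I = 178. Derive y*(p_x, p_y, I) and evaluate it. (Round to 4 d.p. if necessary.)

y* = 10.4399

Leontief preferences: the optimum is at the kink where x/2 = y/4, i.e. y = 2·x.
Budget: p_x·x + p_y·2·x = I, so (2·p_x + 4·p_y)·x = 2·I.
Demand: x*(p_x,p_y,I) = 2·I/(2·p_x + 4·p_y), y* = 4·I/(2·p_x + 4·p_y).
Here 2·3.4 + 4·15.35 = 68.2, giving y* = 10.4399.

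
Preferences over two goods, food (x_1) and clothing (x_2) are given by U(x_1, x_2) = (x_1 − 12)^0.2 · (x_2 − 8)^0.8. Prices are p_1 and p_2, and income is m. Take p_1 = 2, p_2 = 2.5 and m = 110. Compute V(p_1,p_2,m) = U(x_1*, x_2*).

V = 16.7365

Let x_1' = x_1−12, x_2' = x_2−8. MRS = (1/4)·x_2'/x_1' = p_1/p_2.
After buying the subsistence bundle (12, 8), a share 0.2 of the remaining income goes to x_1: x_1* = 12 + 0.2·(m − 12p_1 − 8p_2)/p_1.
Discretionary income = 110 − 12·2 − 8·2.5 = 66; x_1* = 12 + 0.2·66/2 = 18.6; x_2* = 8 + 0.8·66/2.5 = 29.12.
Utility at the optimum: U(18.6, 29.12) = 16.7365.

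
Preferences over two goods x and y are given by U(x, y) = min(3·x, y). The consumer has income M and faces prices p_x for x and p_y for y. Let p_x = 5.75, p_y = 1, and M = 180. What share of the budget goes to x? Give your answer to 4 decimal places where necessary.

Leontief preferences: the optimum is at the kink where x/1 = y/3, i.e. y = 3·x.
Budget: p_x·x + p_y·3·x = M, so (p_x + 3·p_y)·x = M.
Demand: x*(p_x,p_y,M) = M/(p_x + 3·p_y), y* = 3·M/(p_x + 3·p_y).
Here 5.75 + 3·1 = 8.75, giving x* = 20.5714 and y* = 61.7143.
Expenditure on x: 5.75·20.5714 = 118.2857; share = 0.6571.

share on x = 0.6571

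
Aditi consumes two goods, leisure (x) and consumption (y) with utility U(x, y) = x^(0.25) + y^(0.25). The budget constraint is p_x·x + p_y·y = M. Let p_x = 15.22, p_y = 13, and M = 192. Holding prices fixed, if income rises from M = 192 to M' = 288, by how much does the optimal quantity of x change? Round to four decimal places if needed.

MRS = MU_x/MU_y = (y/x)^(0.75). Set equal to p_x/p_y.
Solve for the ratio: y/x = [p_x/p_y]^(4/3).
With the ratio pinned down, the budget gives x* = M/(p_x + p_y·(y/x)) and y* = (y/x)·x*.
Numerically y/x = 1.233943, so x* = 192/(15.22 + 13·1.233943) = 6.1418.
At M' = 288: x* = 9.2127. Change: 9.2127 − 6.1418 = 3.0709.

Δx* = 3.0709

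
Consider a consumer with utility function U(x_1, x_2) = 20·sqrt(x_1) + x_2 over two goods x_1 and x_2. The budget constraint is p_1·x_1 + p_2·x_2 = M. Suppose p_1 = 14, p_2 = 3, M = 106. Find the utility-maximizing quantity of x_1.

Utility is quasi-linear in x_2; the FOC for x_1 is 10/√x_1 = p_1/p_2.
Solve: √x_1 = 10·p_2/p_1, so x_1*(p_1,p_2) = (10·p_2/p_1)², and x_2* = (M − p_1·x_1*)/p_2.
Plugging in: x_1* = (10·3/14)² = 4.5918.

x_1* = 4.5918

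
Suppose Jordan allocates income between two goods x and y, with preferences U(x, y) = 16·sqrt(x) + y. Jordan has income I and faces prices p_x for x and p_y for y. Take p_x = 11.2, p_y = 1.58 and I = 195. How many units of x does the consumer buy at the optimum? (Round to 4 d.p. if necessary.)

x* = 1.2737

Utility is quasi-linear in y; the FOC for x is 8/√x = p_x/p_y.
Thus x* = (8·p_y/p_x)² — independent of I — with the rest of income spent on y.
Plugging in: x* = (8·1.58/11.2)² = 1.2737.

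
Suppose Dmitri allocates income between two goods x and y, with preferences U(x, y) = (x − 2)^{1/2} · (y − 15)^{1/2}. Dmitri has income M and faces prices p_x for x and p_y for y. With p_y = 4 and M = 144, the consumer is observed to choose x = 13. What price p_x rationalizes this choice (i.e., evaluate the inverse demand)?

Let x' = x−2, y' = y−15. MRS = y'/x' = p_x/p_y.
After buying the subsistence bundle (2, 15), a share 0.5 of the remaining income goes to x: x* = 2 + 0.5·(M − 2p_x − 15p_y)/p_x.
Set x* = 13 in the demand function and solve for p_x: p_x = 3.5.

p_x = 3.5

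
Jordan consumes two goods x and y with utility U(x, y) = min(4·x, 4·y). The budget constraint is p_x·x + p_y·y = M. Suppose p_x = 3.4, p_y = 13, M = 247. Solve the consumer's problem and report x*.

x* = 15.061

Leontief preferences: the optimum is at the kink where x/4 = y/4, i.e. y = x.
Budget: p_x·x + p_y·x = M, so (4·p_x + 4·p_y)·x = 4·M.
Demand: x*(p_x,p_y,M) = 4·M/(4·p_x + 4·p_y), y* = 4·M/(4·p_x + 4·p_y).
Here 4·3.4 + 4·13 = 65.6, giving x* = 15.061.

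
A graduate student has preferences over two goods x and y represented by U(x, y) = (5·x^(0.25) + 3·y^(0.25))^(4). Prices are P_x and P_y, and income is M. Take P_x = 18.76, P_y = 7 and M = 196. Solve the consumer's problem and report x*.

x* = 6.1352

With the ratio pinned down, the budget gives x* = M/(P_x + P_y·(y/x)) and y* = (y/x)·x*.
Numerically y/x = 1.883858, so x* = 196/(18.76 + 7·1.883858) = 6.1352.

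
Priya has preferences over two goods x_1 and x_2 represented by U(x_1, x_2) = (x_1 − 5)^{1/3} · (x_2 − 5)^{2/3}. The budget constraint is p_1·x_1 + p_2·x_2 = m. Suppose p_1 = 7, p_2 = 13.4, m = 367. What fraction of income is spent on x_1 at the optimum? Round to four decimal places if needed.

After buying the subsistence bundle (5, 5), a share 1/3 of the remaining income goes to x_1: x_1* = 5 + 1/3·(m − 5p_1 − 5p_2)/p_1.
Discretionary income = 367 − 5·7 − 5·13.4 = 265; x_1* = 5 + 1/3·265/7 = 17.619; x_2* = 5 + 2/3·265/13.4 = 18.1841.
Expenditure on x_1: 7·17.619 = 123.3333; share = 0.3361.

share on x_1 = 0.3361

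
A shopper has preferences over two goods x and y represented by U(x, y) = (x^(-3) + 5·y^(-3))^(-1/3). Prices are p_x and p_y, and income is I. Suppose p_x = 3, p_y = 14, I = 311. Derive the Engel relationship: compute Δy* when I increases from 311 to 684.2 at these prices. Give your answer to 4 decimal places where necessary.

Δy* = 22.0194

MRS = MU_x/MU_y = (1/5)·(y/x)^(4). Set equal to p_x/p_y.
Solve for the ratio: y/x = [5·p_x/p_y]^(0.25).
With the ratio pinned down, the budget gives x* = I/(p_x + p_y·(y/x)) and y* = (y/x)·x*.
Numerically y/x = 1.017398, so x* = 311/(3 + 14·1.017398) = 18.0357 and y* = 1.017398·18.0357 = 18.3495.
At I' = 684.2: y* = 40.3689. Change: 40.3689 − 18.3495 = 22.0194.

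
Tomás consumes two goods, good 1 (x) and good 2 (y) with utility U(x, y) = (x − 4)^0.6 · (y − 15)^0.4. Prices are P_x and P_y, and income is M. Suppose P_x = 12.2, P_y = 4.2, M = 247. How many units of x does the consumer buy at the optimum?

x* = 10.6492

MRS = (3/2)·(y−15)/(x−4). Tangency with P_x/P_y gives y−15 = (2/3)·(P_x/P_y)·(x−4).
Substituting into the budget: x* = 4 + 0.6·(M − 4·P_x − 15·P_y)/P_x, and y* = 15 + 0.4·(…)/P_y.
Discretionary income = 247 − 4·12.2 − 15·4.2 = 135.2; x* = 4 + 0.6·135.2/12.2 = 10.6492.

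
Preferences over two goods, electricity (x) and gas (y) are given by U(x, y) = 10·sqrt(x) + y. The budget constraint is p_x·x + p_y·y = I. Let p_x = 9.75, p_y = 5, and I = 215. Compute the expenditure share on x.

share on x = 0.2982

MU_x = 5/√x, MU_y = 1. Tangency: 5/√x = p_x/p_y.
Thus x* = (5·p_y/p_x)² — independent of I — with the rest of income spent on y.
Plugging in: x* = (5·5/9.75)² = 6.5746, y* = 30.1795.
Expenditure on x: 9.75·6.5746 = 64.1026; share = 0.2982.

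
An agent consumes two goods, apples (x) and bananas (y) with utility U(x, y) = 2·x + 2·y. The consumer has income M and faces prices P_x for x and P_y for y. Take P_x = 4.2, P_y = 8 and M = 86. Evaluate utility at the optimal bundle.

x gives more utility per dollar, so spend all income on x: x* = M/P_x, y* = 0.
Numerically: x* = 20.4762, y* = 0.
Utility at the optimum: U(20.4762, 0) = 40.9524.

V = 40.9524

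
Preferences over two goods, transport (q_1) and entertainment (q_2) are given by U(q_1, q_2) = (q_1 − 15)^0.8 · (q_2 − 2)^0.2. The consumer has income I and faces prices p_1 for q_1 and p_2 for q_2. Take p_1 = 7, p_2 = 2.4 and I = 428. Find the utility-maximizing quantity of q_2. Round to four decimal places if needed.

This is Cobb-Douglas in (q_1−15, q_2−2): tangency gives 0.8·p_2·(q_2−2) = 0.2·p_1·(q_1−15).
Substituting into the budget: q_1* = 15 + 0.8·(I − 15·p_1 − 2·p_2)/p_1, and q_2* = 2 + 0.2·(…)/p_2.
Discretionary income = 428 − 15·7 − 2·2.4 = 318.2; q_2* = 2 + 0.2·318.2/2.4 = 28.5167.

q_2* = 28.5167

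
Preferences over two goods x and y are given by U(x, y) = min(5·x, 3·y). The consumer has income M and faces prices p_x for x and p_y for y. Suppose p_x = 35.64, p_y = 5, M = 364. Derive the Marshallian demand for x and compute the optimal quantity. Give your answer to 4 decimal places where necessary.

Demand: x*(p_x,p_y,M) = 3·M/(3·p_x + 5·p_y), y* = 5·M/(3·p_x + 5·p_y).
Here 3·35.64 + 5·5 = 131.92, giving x* = 8.2777.

x* = 8.2777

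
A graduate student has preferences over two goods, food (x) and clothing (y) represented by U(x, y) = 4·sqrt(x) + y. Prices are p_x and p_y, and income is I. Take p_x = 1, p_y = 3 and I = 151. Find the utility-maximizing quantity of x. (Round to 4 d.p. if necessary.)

Solve: √x = 2·p_y/p_x, so x*(p_x,p_y) = (2·p_y/p_x)², and y* = (I − p_x·x*)/p_y.
Plugging in: x* = (2·3/1)² = 36.

x* = 36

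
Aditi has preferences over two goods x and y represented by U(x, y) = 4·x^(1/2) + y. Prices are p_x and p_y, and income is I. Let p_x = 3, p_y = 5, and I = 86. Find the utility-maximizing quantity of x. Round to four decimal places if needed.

Thus x* = (2·p_y/p_x)² — independent of I — with the rest of income spent on y.
Plugging in: x* = (2·5/3)² = 11.1111.

x* = 11.1111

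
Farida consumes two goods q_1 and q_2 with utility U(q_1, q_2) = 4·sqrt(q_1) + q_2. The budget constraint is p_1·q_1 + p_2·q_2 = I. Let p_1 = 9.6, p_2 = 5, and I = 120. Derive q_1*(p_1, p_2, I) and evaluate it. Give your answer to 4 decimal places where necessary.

MU_q_1 = 2/√q_1, MU_q_2 = 1. Tangency: 2/√q_1 = p_1/p_2.
Solve: √q_1 = 2·p_2/p_1, so q_1*(p_1,p_2) = (2·p_2/p_1)², and q_2* = (I − p_1·q_1*)/p_2.
Plugging in: q_1* = (2·5/9.6)² = 1.0851.

q_1* = 1.0851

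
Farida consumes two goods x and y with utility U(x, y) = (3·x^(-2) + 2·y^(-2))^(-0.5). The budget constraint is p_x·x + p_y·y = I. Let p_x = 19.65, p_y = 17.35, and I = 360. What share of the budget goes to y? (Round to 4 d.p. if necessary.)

MU_x ∝ 3·x^(-3), MU_y ∝ 2·y^(-3), so MRS = (3/2)·(y/x)^(3) = p_x/p_y.
Hence y/x = ((2/3)·p_x/p_y)^(1/(3)), i.e. raised to the 1/3 power.
Substitute y = (y/x)·x into the budget: x* = I/(p_x + p_y·(y/x)).
Numerically y/x = 0.910592, so x* = 360/(19.65 + 17.35·0.910592) = 10.1555 and y* = 0.910592·10.1555 = 9.2475.
Expenditure on y: 17.35·9.2475 = 160.4444; share = 0.4457.

share on y = 0.4457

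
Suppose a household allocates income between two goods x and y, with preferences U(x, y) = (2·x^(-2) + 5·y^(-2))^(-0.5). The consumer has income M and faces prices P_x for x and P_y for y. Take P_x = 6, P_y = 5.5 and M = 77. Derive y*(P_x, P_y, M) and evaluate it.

Numerically y/x = 1.397149, so x* = 77/(6 + 5.5·1.397149) = 5.6269 and y* = 1.397149·5.6269 = 7.8616.

y* = 7.8616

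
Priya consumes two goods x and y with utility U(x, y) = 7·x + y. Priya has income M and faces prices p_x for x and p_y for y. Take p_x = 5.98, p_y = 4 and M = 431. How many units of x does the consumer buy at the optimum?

x* = 72.0736

Perfect substitutes: compare marginal utility per dollar. 7/p_x vs 1/p_y → 1.1706 vs 0.25.
x gives more utility per dollar, so spend all income on x: x* = M/p_x, y* = 0.
Numerically: x* = 72.0736, y* = 0.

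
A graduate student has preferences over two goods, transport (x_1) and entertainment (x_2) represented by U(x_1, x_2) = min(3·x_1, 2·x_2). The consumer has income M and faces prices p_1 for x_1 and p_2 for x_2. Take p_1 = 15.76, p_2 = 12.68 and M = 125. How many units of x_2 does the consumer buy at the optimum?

Leontief preferences: the optimum is at the kink where x_1/2 = x_2/3, i.e. x_2 = (3/2)·x_1.
Budget: p_1·x_1 + p_2·(3/2)·x_1 = M, so (2·p_1 + 3·p_2)·x_1 = 2·M.
Demand: x_1*(p_1,p_2,M) = 2·M/(2·p_1 + 3·p_2), x_2* = 3·M/(2·p_1 + 3·p_2).
Here 2·15.76 + 3·12.68 = 69.56, giving x_2* = 5.391.

x_2* = 5.391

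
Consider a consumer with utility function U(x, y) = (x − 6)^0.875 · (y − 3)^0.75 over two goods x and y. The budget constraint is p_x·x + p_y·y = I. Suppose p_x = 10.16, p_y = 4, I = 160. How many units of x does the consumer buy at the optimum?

MRS = (7/6)·(y−3)/(x−6). Tangency with p_x/p_y gives y−3 = (6/7)·(p_x/p_y)·(x−6).
Substituting into the budget: x* = 6 + 7/13·(I − 6·p_x − 3·p_y)/p_x, and y* = 3 + 6/13·(…)/p_y.
Discretionary income = 160 − 6·10.16 − 3·4 = 87.04; x* = 6 + 7/13·87.04/10.16 = 10.613.

x* = 10.613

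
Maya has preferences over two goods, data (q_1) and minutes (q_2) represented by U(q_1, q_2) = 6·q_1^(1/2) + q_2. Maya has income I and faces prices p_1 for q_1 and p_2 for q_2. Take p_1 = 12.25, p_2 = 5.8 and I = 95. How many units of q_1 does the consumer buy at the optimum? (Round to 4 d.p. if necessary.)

q_1* = 2.0176

MU_q_1 = 3/√q_1, MU_q_2 = 1. Tangency: 3/√q_1 = p_1/p_2.
Thus q_1* = (3·p_2/p_1)² — independent of I — with the rest of income spent on q_2.
Plugging in: q_1* = (3·5.8/12.25)² = 2.0176.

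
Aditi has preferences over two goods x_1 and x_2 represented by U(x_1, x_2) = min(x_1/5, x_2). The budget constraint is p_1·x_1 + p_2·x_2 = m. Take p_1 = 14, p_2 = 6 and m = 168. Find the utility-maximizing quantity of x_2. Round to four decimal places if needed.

Demand: x_1*(p_1,p_2,m) = 5·m/(5·p_1 + p_2), x_2* = m/(5·p_1 + p_2).
Here 5·14 + 6 = 76, giving x_2* = 2.2105.

x_2* = 2.2105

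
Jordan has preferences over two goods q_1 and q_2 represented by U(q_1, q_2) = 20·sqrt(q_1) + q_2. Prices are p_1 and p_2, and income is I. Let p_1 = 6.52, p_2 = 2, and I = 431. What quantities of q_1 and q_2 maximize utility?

q_1* = 9.4095, q_2* = 184.8252

Set MRS = p_1/p_2: 10·q_1^(−1/2) = p_1/p_2.
Thus q_1* = (10·p_2/p_1)² — independent of I — with the rest of income spent on q_2.
Plugging in: q_1* = (10·2/6.52)² = 9.4095, q_2* = 184.8252.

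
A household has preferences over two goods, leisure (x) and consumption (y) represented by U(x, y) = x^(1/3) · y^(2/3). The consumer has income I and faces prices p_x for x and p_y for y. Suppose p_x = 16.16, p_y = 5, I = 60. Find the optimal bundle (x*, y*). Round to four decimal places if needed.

x* = 1.2376, y* = 8

MU_x/MU_y = (1/3·y)/(2/3·x); tangency sets this equal to p_x/p_y.
Rearranging, p_y·y = 2·p_x·x. Substituting into the budget gives p_x·x·(1 + 2) = I.
Demand: x*(p_x,p_y,I) = 1/3·I/p_x and y* = 2/3·I/p_y.
At p_x=16.16, p_y=5, I=60: x* = 1/3·60/16.16 = 1.2376, y* = 8.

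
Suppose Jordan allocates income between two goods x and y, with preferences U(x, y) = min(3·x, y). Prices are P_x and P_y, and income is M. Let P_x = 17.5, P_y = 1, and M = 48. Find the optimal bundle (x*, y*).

Leontief preferences: the optimum is at the kink where x/1 = y/3, i.e. y = 3·x.
Budget: P_x·x + P_y·3·x = M, so (P_x + 3·P_y)·x = M.
Demand: x*(P_x,P_y,M) = M/(P_x + 3·P_y), y* = 3·M/(P_x + 3·P_y).
Here 17.5 + 3·1 = 20.5, giving x* = 2.3415 and y* = 7.0244.

x* = 2.3415, y* = 7.0244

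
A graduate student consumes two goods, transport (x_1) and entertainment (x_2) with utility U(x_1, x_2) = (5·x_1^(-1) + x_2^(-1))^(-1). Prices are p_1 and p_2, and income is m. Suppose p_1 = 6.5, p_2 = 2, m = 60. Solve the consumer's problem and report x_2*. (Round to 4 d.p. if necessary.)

x_2* = 5.9629

Substitute x_2 = (x_2/x_1)·x_1 into the budget: x_1* = m/(p_1 + p_2·(x_2/x_1)).
Numerically x_2/x_1 = 0.806226, so x_1* = 60/(6.5 + 2·0.806226) = 7.396 and x_2* = 0.806226·7.396 = 5.9629.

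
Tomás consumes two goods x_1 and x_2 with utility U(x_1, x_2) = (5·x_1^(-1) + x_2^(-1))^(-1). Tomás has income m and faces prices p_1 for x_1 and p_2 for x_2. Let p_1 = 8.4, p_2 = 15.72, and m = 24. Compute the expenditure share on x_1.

share on x_1 = 0.6204

MU_x_1 ∝ 5·x_1^(-2), MU_x_2 ∝ x_2^(-2), so MRS = 5·(x_2/x_1)^(2) = p_1/p_2.
Solve for the ratio: x_2/x_1 = [(1/5)·p_1/p_2]^(0.5).
With the ratio pinned down, the budget gives x_1* = m/(p_1 + p_2·(x_2/x_1)) and x_2* = (x_2/x_1)·x_1*.
Numerically x_2/x_1 = 0.32691, so x_1* = 24/(8.4 + 15.72·0.32691) = 1.7727 and x_2* = 0.32691·1.7727 = 0.5795.
Expenditure on x_1: 8.4·1.7727 = 14.8903; share = 0.6204.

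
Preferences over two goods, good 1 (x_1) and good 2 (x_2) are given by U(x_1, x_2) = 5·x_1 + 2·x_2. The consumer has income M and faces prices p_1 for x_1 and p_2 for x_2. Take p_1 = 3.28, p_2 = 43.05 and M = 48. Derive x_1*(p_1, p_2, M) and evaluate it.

x_1* = 14.6341

Linear utility — the consumer picks whichever good has higher MU/price: 5/3.28 = 1.5244 vs 2/43.05 = 0.0465.
x_1 gives more utility per dollar, so spend all income on x_1: x_1* = M/p_1, x_2* = 0.
Numerically: x_1* = 14.6341, x_2* = 0.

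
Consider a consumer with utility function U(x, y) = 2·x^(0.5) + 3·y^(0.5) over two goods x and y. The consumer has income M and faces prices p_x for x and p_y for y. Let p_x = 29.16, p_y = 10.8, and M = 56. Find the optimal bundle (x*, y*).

MRS = MU_x/MU_y = (2/3)·(y/x)^(0.5). Set equal to p_x/p_y.
Solve for the ratio: y/x = [(3/2)·p_x/p_y]^(2).
Substitute y = (y/x)·x into the budget: x* = M/(p_x + p_y·(y/x)).
Numerically y/x = 16.4025, so x* = 56/(29.16 + 10.8·16.4025) = 0.2714 and y* = 16.4025·0.2714 = 4.4523.

x* = 0.2714, y* = 4.4523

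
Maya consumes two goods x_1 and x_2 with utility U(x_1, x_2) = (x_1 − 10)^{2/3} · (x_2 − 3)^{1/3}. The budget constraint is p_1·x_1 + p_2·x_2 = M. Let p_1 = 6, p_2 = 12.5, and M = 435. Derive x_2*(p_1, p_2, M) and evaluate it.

This is Cobb-Douglas in (x_1−10, x_2−3): tangency gives 2/3·p_2·(x_2−3) = 1/3·p_1·(x_1−10).
Substituting into the budget: x_1* = 10 + 2/3·(M − 10·p_1 − 3·p_2)/p_1, and x_2* = 3 + 1/3·(…)/p_2.
Discretionary income = 435 − 10·6 − 3·12.5 = 337.5; x_2* = 3 + 1/3·337.5/12.5 = 12.

x_2* = 12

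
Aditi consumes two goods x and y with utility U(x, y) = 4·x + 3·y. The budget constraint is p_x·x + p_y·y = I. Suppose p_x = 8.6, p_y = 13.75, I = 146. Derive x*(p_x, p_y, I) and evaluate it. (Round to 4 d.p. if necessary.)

x* = 16.9767

Linear utility — the consumer picks whichever good has higher MU/price: 4/8.6 = 0.4651 vs 3/13.75 = 0.2182.
x gives more utility per dollar, so spend all income on x: x* = I/p_x, y* = 0.
Numerically: x* = 16.9767, y* = 0.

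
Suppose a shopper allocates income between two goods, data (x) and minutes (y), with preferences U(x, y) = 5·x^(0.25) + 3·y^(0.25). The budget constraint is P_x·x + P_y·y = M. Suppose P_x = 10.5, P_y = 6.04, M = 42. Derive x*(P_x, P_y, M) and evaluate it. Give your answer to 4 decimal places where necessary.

From the CES first-order condition, (5/3)·(y/x)^(0.75) = P_x/P_y.
Solve for the ratio: y/x = [(3/5)·P_x/P_y]^(4/3).
Substitute y = (y/x)·x into the budget: x* = M/(P_x + P_y·(y/x)).
Numerically y/x = 1.057803, so x* = 42/(10.5 + 6.04·1.057803) = 2.4868.

x* = 2.4868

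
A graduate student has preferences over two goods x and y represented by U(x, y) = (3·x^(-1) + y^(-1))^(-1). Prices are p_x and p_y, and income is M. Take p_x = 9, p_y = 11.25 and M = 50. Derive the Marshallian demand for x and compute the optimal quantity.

From the CES first-order condition, 3·(y/x)^(2) = p_x/p_y.
Hence y/x = ((1/3)·p_x/p_y)^(1/(2)), i.e. raised to the 0.5 power.
Substitute y = (y/x)·x into the budget: x* = M/(p_x + p_y·(y/x)).
Numerically y/x = 0.516398, so x* = 50/(9 + 11.25·0.516398) = 3.3762.

x* = 3.3762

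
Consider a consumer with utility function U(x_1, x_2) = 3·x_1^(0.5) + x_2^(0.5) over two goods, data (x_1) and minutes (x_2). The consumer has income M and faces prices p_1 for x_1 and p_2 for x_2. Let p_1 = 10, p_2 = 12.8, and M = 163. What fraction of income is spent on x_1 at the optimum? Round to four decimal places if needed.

share on x_1 = 0.9201

Numerically x_2/x_1 = 0.067817, so x_1* = 163/(10 + 12.8·0.067817) = 14.9981 and x_2* = 0.067817·14.9981 = 1.0171.
Expenditure on x_1: 10·14.9981 = 149.9808; share = 0.9201.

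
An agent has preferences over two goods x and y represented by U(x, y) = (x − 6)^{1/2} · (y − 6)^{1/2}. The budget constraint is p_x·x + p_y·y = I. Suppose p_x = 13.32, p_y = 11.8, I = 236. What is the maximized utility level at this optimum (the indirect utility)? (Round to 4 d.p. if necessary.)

After buying the subsistence bundle (6, 6), a share 0.5 of the remaining income goes to x: x* = 6 + 0.5·(I − 6p_x − 6p_y)/p_x.
Discretionary income = 236 − 6·13.32 − 6·11.8 = 85.28; x* = 6 + 0.5·85.28/13.32 = 9.2012; y* = 6 + 0.5·85.28/11.8 = 9.6136.
Utility at the optimum: U(9.2012, 9.6136) = 3.4011.

V = 3.4011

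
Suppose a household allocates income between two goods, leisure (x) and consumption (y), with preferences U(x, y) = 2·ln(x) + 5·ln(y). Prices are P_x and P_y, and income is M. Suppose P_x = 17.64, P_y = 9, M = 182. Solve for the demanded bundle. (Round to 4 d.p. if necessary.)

x* = 2.9478, y* = 14.4444

Demand: x*(P_x,P_y,M) = 2/7·M/P_x and y* = 5/7·M/P_y.
At P_x=17.64, P_y=9, M=182: x* = 2/7·182/17.64 = 2.9478, y* = 14.4444.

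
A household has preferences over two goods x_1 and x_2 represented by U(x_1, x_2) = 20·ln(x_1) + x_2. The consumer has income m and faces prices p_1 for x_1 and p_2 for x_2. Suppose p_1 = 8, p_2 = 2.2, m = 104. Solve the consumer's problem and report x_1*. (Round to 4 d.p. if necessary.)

x_1* = 5.5

MU_x_1 = 20/x_1, MU_x_2 = 1. Tangency: 20/x_1 = p_1/p_2.
So x_1*(p_1,p_2) = 20·p_2/p_1, independent of income; and x_2* = (m − 20·p_2)/p_2.
At the given prices: x_1* = 20·2.2/8 = 5.5.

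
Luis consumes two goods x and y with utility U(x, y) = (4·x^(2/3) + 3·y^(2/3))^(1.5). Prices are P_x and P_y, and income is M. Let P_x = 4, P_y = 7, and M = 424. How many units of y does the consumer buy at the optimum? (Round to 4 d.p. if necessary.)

Substitute y = (y/x)·x into the budget: x* = M/(P_x + P_y·(y/x)).
Numerically y/x = 0.078717, so x* = 424/(4 + 7·0.078717) = 93.1659 and y* = 0.078717·93.1659 = 7.3338.

y* = 7.3338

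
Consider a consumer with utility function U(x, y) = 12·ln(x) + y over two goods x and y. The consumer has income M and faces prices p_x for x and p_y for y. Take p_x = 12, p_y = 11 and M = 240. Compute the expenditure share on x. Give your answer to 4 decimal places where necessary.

share on x = 0.55

MU_x = 12/x, MU_y = 1. Tangency: 12/x = p_x/p_y.
So x*(p_x,p_y) = 12·p_y/p_x, independent of income; and y* = (M − 12·p_y)/p_y.
At the given prices: x* = 12·11/12 = 11, and y* = 9.8182.
Expenditure on x: 12·11 = 132; share = 0.55.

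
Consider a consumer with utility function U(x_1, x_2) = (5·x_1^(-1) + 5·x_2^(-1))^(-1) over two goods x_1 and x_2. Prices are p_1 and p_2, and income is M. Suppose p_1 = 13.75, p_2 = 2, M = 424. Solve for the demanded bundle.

x_1* = 22.3228, x_2* = 58.5308

MRS = MU_x_1/MU_x_2 = (x_2/x_1)^(2). Set equal to p_1/p_2.
Hence x_2/x_1 = (p_1/p_2)^(1/(2)), i.e. raised to the 0.5 power.
With the ratio pinned down, the budget gives x_1* = M/(p_1 + p_2·(x_2/x_1)) and x_2* = (x_2/x_1)·x_1*.
Numerically x_2/x_1 = 2.622022, so x_1* = 424/(13.75 + 2·2.622022) = 22.3228 and x_2* = 2.622022·22.3228 = 58.5308.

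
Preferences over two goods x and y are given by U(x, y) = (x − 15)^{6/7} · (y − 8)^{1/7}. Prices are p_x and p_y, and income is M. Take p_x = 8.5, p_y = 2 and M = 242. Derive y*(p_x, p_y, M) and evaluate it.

y* = 15.0357

MRS = 6·(y−8)/(x−15). Tangency with p_x/p_y gives y−8 = (1/6)·(p_x/p_y)·(x−15).
Substituting into the budget: x* = 15 + 6/7·(M − 15·p_x − 8·p_y)/p_x, and y* = 8 + 1/7·(…)/p_y.
Discretionary income = 242 − 15·8.5 − 8·2 = 98.5; y* = 8 + 1/7·98.5/2 = 15.0357.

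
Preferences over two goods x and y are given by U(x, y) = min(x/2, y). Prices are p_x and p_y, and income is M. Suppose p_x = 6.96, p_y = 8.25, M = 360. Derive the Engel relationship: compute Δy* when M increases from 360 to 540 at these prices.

Leontief preferences: the optimum is at the kink where x/2 = y/1, i.e. y = (1/2)·x.
Budget: p_x·x + p_y·(1/2)·x = M, so (2·p_x + p_y)·x = 2·M.
Demand: x*(p_x,p_y,M) = 2·M/(2·p_x + p_y), y* = M/(2·p_x + p_y).
Here 2·6.96 + 8.25 = 22.17, giving y* = 16.2382.
At M' = 540: y* = 24.3572. Change: 24.3572 − 16.2382 = 8.1191.

Δy* = 8.1191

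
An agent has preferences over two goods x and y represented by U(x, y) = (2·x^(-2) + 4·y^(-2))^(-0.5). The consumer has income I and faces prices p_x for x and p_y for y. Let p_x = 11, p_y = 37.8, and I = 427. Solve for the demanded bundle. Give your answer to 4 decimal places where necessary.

x* = 10.0329, y* = 8.3767

From the CES first-order condition, (1/2)·(y/x)^(3) = p_x/p_y.
Solve for the ratio: y/x = [2·p_x/p_y]^(1/3).
Substitute y = (y/x)·x into the budget: x* = I/(p_x + p_y·(y/x)).
Numerically y/x = 0.834918, so x* = 427/(11 + 37.8·0.834918) = 10.0329 and y* = 0.834918·10.0329 = 8.3767.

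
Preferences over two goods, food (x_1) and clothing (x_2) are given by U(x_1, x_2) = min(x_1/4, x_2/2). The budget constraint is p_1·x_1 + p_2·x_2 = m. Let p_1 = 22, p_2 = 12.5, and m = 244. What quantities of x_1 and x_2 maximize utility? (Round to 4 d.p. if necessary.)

With perfect complements, no substitution: consume in ratio x_1:x_2 = 4:2.
Budget: p_1·x_1 + p_2·(1/2)·x_1 = m, so (4·p_1 + 2·p_2)·x_1 = 4·m.
Demand: x_1*(p_1,p_2,m) = 4·m/(4·p_1 + 2·p_2), x_2* = 2·m/(4·p_1 + 2·p_2).
Here 4·22 + 2·12.5 = 113, giving x_1* = 8.6372 and x_2* = 4.3186.

x_1* = 8.6372, x_2* = 4.3186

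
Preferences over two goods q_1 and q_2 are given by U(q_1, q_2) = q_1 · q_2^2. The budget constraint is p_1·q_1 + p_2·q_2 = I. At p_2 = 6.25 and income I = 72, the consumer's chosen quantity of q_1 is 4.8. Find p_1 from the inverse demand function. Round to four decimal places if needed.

p_1 = 5

The MRS is (1/2)·q_2/q_1. Set MRS = p_1/p_2.
Rearranging, p_2·q_2 = 2·p_1·q_1. Substituting into the budget gives p_1·q_1·(1 + 2) = I.
Demand: q_1*(p_1,p_2,I) = 1/3·I/p_1 and q_2* = 2/3·I/p_2.
Set q_1* = 4.8 in the demand function and solve for p_1: p_1 = 5.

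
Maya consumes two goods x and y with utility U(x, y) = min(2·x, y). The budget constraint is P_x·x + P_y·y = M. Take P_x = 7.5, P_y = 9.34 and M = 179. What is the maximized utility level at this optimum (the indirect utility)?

V = 13.6746

Leontief preferences: the optimum is at the kink where x/1 = y/2, i.e. y = 2·x.
Budget: P_x·x + P_y·2·x = M, so (P_x + 2·P_y)·x = M.
Demand: x*(P_x,P_y,M) = M/(P_x + 2·P_y), y* = 2·M/(P_x + 2·P_y).
Here 7.5 + 2·9.34 = 26.18, giving x* = 6.8373 and y* = 13.6746.
Utility at the optimum: U(6.8373, 13.6746) = 13.6746.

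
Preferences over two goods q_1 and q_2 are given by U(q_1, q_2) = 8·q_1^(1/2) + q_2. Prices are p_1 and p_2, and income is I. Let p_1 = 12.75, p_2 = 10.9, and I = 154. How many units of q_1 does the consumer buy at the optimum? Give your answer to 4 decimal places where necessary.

q_1* = 11.6937

MU_q_1 = 4/√q_1, MU_q_2 = 1. Tangency: 4/√q_1 = p_1/p_2.
Solve: √q_1 = 4·p_2/p_1, so q_1*(p_1,p_2) = (4·p_2/p_1)², and q_2* = (I − p_1·q_1*)/p_2.
Plugging in: q_1* = (4·10.9/12.75)² = 11.6937.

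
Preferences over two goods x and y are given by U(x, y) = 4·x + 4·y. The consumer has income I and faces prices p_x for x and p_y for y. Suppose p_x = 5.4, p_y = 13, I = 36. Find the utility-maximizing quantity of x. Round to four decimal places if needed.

x* = 6.6667

Perfect substitutes: compare marginal utility per dollar. 4/p_x vs 4/p_y → 0.7407 vs 0.3077.
x gives more utility per dollar, so spend all income on x: x* = I/p_x, y* = 0.
Numerically: x* = 6.6667, y* = 0.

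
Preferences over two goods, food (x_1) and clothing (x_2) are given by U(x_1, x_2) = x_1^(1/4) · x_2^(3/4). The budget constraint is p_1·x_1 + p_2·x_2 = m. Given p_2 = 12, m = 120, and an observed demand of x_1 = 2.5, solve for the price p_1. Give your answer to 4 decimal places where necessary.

p_1 = 12

The MRS is (1/3)·x_2/x_1. Set MRS = p_1/p_2.
So 0.25·p_2·x_2 = 0.75·p_1·x_1; combined with the budget, a share 0.25 of income goes to x_1.
Demand: x_1*(p_1,p_2,m) = 0.25·m/p_1 and x_2* = 0.75·m/p_2.
Set x_1* = 2.5 in the demand function and solve for p_1: p_1 = 12.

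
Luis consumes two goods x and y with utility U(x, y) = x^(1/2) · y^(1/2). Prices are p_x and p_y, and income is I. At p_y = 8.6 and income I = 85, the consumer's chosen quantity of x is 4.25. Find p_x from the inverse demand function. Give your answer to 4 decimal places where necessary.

p_x = 10

The MRS is y/x. Set MRS = p_x/p_y.
So 0.5·p_y·y = 0.5·p_x·x; combined with the budget, a share 0.5 of income goes to x.
Demand: x*(p_x,p_y,I) = 0.5·I/p_x and y* = 0.5·I/p_y.
Set x* = 4.25 in the demand function and solve for p_x: p_x = 10.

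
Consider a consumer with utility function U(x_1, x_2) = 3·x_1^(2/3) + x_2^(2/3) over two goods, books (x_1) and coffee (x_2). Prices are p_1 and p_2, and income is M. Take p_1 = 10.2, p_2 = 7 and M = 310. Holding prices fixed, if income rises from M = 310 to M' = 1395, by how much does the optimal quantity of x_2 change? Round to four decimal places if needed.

Δx_2* = 11.3005

Numerically x_2/x_1 = 0.114589, so x_1* = 310/(10.2 + 7·0.114589) = 28.1764 and x_2* = 0.114589·28.1764 = 3.2287.
At M' = 1395: x_2* = 14.5292. Change: 14.5292 − 3.2287 = 11.3005.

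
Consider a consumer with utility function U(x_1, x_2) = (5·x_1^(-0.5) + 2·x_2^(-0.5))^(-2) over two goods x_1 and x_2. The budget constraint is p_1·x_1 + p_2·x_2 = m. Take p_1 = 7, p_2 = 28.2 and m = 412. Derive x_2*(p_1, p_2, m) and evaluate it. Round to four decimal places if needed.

x_2* = 6.7712

Substitute x_2 = (x_2/x_1)·x_1 into the budget: x_1* = m/(p_1 + p_2·(x_2/x_1)).
Numerically x_2/x_1 = 0.214424, so x_1* = 412/(7 + 28.2·0.214424) = 31.5788 and x_2* = 0.214424·31.5788 = 6.7712.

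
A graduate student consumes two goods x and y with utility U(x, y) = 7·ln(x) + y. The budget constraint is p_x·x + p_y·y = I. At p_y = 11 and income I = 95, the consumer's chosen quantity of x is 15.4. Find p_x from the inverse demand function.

Set MRS = p_x/p_y: (7/x)/1 = p_x/p_y.
So x*(p_x,p_y) = 7·p_y/p_x, independent of income; and y* = (I − 7·p_y)/p_y.
Set x* = 15.4 in the demand function and solve for p_x: p_x = 5.

p_x = 5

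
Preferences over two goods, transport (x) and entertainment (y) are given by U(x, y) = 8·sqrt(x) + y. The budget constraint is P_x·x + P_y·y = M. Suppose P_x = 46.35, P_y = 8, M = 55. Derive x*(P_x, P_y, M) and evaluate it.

x* = 0.4767

Solve: √x = 4·P_y/P_x, so x*(P_x,P_y) = (4·P_y/P_x)², and y* = (M − P_x·x*)/P_y.
Plugging in: x* = (4·8/46.35)² = 0.4767.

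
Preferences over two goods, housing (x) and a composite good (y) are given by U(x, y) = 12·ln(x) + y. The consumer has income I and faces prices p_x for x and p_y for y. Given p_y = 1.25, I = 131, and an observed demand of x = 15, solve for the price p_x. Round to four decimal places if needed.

p_x = 1

Set MRS = p_x/p_y: (12/x)/1 = p_x/p_y.
So x*(p_x,p_y) = 12·p_y/p_x, independent of income; and y* = (I − 12·p_y)/p_y.
Set x* = 15 in the demand function and solve for p_x: p_x = 1.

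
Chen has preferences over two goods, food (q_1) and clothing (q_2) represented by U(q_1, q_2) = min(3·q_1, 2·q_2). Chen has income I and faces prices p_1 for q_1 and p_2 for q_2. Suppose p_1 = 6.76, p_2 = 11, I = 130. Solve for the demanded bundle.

q_1* = 5.589, q_2* = 8.3835

With perfect complements, no substitution: consume in ratio q_1:q_2 = 2:3.
Budget: p_1·q_1 + p_2·(3/2)·q_1 = I, so (2·p_1 + 3·p_2)·q_1 = 2·I.
Demand: q_1*(p_1,p_2,I) = 2·I/(2·p_1 + 3·p_2), q_2* = 3·I/(2·p_1 + 3·p_2).
Here 2·6.76 + 3·11 = 46.52, giving q_1* = 5.589 and q_2* = 8.3835.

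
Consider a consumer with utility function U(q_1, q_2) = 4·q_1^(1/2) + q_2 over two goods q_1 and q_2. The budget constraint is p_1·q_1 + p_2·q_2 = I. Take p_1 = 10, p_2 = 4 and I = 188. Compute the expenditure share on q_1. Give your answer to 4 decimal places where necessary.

share on q_1 = 0.034

MU_q_1 = 2/√q_1, MU_q_2 = 1. Tangency: 2/√q_1 = p_1/p_2.
Solve: √q_1 = 2·p_2/p_1, so q_1*(p_1,p_2) = (2·p_2/p_1)², and q_2* = (I − p_1·q_1*)/p_2.
Plugging in: q_1* = (2·4/10)² = 0.64, q_2* = 45.4.
Expenditure on q_1: 10·0.64 = 6.4; share = 0.034.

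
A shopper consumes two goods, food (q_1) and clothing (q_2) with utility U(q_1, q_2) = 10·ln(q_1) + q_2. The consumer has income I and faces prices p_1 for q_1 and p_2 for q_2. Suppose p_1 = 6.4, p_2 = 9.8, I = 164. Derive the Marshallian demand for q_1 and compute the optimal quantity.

q_1* = 15.3125

Set MRS = p_1/p_2: (10/q_1)/1 = p_1/p_2.
So q_1*(p_1,p_2) = 10·p_2/p_1, independent of income; and q_2* = (I − 10·p_2)/p_2.
At the given prices: q_1* = 10·9.8/6.4 = 15.3125.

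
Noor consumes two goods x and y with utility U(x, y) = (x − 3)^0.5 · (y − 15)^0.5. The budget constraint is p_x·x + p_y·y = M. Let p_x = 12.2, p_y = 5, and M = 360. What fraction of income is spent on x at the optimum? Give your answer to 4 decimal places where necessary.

MRS = (y−15)/(x−3). Tangency with p_x/p_y gives y−15 = (p_x/p_y)·(x−3).
Substituting into the budget: x* = 3 + 0.5·(M − 3·p_x − 15·p_y)/p_x, and y* = 15 + 0.5·(…)/p_y.
Discretionary income = 360 − 3·12.2 − 15·5 = 248.4; x* = 3 + 0.5·248.4/12.2 = 13.1803; y* = 15 + 0.5·248.4/5 = 39.84.
Expenditure on x: 12.2·13.1803 = 160.8; share = 0.4467.

share on x = 0.4467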